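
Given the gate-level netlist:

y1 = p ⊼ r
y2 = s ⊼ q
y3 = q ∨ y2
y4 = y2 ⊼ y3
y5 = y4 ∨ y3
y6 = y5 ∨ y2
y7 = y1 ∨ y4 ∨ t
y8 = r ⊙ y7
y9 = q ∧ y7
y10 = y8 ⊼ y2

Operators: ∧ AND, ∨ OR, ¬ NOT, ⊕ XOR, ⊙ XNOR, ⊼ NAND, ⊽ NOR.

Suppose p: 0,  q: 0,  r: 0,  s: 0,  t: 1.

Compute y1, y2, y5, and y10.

y1 = p NAND r = 0 NAND 0 = 1
y2 = s NAND q = 0 NAND 0 = 1
y3 = q OR y2 = 0 OR 1 = 1
y4 = y2 NAND y3 = 1 NAND 1 = 0
y5 = y4 OR y3 = 0 OR 1 = 1
y7 = y1 OR y4 OR t = 1 OR 0 OR 1 = 1
y8 = r XNOR y7 = 0 XNOR 1 = 0
y10 = y8 NAND y2 = 0 NAND 1 = 1

y1 = 1  y2 = 1  y5 = 1  y10 = 1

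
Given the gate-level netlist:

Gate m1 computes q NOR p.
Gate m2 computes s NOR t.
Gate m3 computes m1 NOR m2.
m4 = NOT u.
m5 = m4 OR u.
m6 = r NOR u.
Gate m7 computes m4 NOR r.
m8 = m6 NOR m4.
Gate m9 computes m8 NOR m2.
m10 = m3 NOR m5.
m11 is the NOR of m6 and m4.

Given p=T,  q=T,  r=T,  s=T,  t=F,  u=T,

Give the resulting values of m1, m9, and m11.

m1 = F; m9 = F; m11 = T

m1 = q NOR p = T NOR T = F
m2 = s NOR t = T NOR F = F
m4 = NOT u = NOT T = F
m6 = r NOR u = T NOR T = F
m8 = m6 NOR m4 = F NOR F = T
m9 = m8 NOR m2 = T NOR F = F
m11 = m6 NOR m4 = F NOR F = T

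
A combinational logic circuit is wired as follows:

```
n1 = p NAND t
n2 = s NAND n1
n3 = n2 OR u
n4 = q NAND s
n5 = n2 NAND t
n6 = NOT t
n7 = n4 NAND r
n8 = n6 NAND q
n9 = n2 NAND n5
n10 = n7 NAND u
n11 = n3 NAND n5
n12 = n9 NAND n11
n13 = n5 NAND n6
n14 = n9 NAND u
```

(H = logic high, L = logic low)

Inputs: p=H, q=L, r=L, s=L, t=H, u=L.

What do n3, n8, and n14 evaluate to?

n1 = p NAND t = H NAND H = L
n2 = s NAND n1 = L NAND L = H
n3 = n2 OR u = H OR L = H
n5 = n2 NAND t = H NAND H = L
n6 = NOT t = NOT H = L
n8 = n6 NAND q = L NAND L = H
n9 = n2 NAND n5 = H NAND L = H
n14 = n9 NAND u = H NAND L = H

n3 = H  n8 = H  n14 = H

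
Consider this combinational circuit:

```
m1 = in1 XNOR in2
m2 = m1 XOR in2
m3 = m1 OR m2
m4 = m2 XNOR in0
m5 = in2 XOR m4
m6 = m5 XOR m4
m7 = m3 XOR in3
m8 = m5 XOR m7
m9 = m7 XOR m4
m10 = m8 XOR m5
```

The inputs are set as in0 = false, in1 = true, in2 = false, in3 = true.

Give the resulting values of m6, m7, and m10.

m1 = in1 XNOR in2 = true XNOR false = false
m2 = m1 XOR in2 = false XOR false = false
m3 = m1 OR m2 = false OR false = false
m4 = m2 XNOR in0 = false XNOR false = true
m5 = in2 XOR m4 = false XOR true = true
m6 = m5 XOR m4 = true XOR true = false
m7 = m3 XOR in3 = false XOR true = true
m8 = m5 XOR m7 = true XOR true = false
m10 = m8 XOR m5 = false XOR true = true

m6 = false  m7 = true  m10 = true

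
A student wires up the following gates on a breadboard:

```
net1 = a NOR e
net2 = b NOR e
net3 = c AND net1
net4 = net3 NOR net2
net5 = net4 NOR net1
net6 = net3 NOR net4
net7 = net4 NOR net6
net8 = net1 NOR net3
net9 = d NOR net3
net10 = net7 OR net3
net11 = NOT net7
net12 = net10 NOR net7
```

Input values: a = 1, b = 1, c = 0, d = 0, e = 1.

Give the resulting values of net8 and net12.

net1 = a NOR e = 1 NOR 1 = 0
net2 = b NOR e = 1 NOR 1 = 0
net3 = c AND net1 = 0 AND 0 = 0
net4 = net3 NOR net2 = 0 NOR 0 = 1
net6 = net3 NOR net4 = 0 NOR 1 = 0
net7 = net4 NOR net6 = 1 NOR 0 = 0
net8 = net1 NOR net3 = 0 NOR 0 = 1
net10 = net7 OR net3 = 0 OR 0 = 0
net12 = net10 NOR net7 = 0 NOR 0 = 1

net8 = 1, net12 = 1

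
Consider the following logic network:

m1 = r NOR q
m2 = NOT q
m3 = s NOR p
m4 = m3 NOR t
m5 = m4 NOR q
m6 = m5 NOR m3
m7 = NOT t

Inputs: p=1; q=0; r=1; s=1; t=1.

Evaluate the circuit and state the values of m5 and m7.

m3 = s NOR p = 1 NOR 1 = 0
m4 = m3 NOR t = 0 NOR 1 = 0
m5 = m4 NOR q = 0 NOR 0 = 1
m7 = NOT t = NOT 1 = 0

m5 = 1; m7 = 0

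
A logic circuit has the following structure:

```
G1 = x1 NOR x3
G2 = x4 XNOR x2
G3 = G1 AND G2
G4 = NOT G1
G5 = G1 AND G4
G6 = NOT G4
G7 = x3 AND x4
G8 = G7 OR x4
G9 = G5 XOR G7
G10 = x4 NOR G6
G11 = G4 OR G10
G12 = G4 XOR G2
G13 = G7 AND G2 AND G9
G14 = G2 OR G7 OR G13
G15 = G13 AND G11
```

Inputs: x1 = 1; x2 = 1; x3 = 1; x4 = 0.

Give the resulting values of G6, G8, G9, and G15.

G6 = 0, G8 = 0, G9 = 0, G15 = 0

G1 = x1 NOR x3 = 1 NOR 1 = 0
G2 = x4 XNOR x2 = 0 XNOR 1 = 0
G4 = NOT G1 = NOT 0 = 1
G5 = G1 AND G4 = 0 AND 1 = 0
G6 = NOT G4 = NOT 1 = 0
G7 = x3 AND x4 = 1 AND 0 = 0
G8 = G7 OR x4 = 0 OR 0 = 0
G9 = G5 XOR G7 = 0 XOR 0 = 0
G10 = x4 NOR G6 = 0 NOR 0 = 1
G11 = G4 OR G10 = 1 OR 1 = 1
G13 = G7 AND G2 AND G9 = 0 AND 0 AND 0 = 0
G15 = G13 AND G11 = 0 AND 1 = 0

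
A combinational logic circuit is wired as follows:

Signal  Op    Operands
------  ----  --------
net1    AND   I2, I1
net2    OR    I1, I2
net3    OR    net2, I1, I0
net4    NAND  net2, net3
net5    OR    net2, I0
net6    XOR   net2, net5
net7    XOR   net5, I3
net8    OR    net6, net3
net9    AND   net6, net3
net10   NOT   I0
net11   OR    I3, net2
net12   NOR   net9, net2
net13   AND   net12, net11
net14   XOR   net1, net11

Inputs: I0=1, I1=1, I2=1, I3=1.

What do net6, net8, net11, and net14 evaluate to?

net1 = I2 AND I1 = 1 AND 1 = 1
net2 = I1 OR I2 = 1 OR 1 = 1
net3 = net2 OR I1 OR I0 = 1 OR 1 OR 1 = 1
net5 = net2 OR I0 = 1 OR 1 = 1
net6 = net2 XOR net5 = 1 XOR 1 = 0
net8 = net6 OR net3 = 0 OR 1 = 1
net11 = I3 OR net2 = 1 OR 1 = 1
net14 = net1 XOR net11 = 1 XOR 1 = 0

net6 = 0, net8 = 1, net11 = 1, net14 = 0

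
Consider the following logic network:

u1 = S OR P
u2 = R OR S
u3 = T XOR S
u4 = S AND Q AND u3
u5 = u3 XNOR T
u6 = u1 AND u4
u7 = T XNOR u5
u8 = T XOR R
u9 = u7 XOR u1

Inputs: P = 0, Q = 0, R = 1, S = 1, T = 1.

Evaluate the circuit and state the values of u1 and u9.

u1 = S OR P = 1 OR 0 = 1
u3 = T XOR S = 1 XOR 1 = 0
u5 = u3 XNOR T = 0 XNOR 1 = 0
u7 = T XNOR u5 = 1 XNOR 0 = 0
u9 = u7 XOR u1 = 0 XOR 1 = 1

u1 = 1; u9 = 1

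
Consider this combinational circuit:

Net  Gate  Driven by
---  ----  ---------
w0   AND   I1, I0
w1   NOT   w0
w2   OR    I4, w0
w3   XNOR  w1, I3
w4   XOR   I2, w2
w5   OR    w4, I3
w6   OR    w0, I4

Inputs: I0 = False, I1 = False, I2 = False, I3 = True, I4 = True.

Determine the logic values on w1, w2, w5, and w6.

w1 = True; w2 = True; w5 = True; w6 = True

w0 = I1 AND I0 = False AND False = False
w1 = NOT w0 = NOT False = True
w2 = I4 OR w0 = True OR False = True
w4 = I2 XOR w2 = False XOR True = True
w5 = w4 OR I3 = True OR True = True
w6 = w0 OR I4 = False OR True = True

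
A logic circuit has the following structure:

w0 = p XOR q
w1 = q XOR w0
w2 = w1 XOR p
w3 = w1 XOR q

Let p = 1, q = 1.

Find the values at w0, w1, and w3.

w0 = p XOR q = 1 XOR 1 = 0
w1 = q XOR w0 = 1 XOR 0 = 1
w3 = w1 XOR q = 1 XOR 1 = 0

w0 = 0  w1 = 1  w3 = 0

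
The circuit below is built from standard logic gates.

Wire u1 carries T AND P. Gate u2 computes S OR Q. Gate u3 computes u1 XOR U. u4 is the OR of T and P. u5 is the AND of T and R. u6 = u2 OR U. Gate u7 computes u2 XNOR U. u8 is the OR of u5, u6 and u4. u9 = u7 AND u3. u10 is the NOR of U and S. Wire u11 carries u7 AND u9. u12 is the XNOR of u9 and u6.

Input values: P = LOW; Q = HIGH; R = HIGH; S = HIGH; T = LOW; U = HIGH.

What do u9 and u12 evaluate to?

u1 = T AND P = LOW AND LOW = LOW
u2 = S OR Q = HIGH OR HIGH = HIGH
u3 = u1 XOR U = LOW XOR HIGH = HIGH
u6 = u2 OR U = HIGH OR HIGH = HIGH
u7 = u2 XNOR U = HIGH XNOR HIGH = HIGH
u9 = u7 AND u3 = HIGH AND HIGH = HIGH
u12 = u9 XNOR u6 = HIGH XNOR HIGH = HIGH

u9 = HIGH, u12 = HIGH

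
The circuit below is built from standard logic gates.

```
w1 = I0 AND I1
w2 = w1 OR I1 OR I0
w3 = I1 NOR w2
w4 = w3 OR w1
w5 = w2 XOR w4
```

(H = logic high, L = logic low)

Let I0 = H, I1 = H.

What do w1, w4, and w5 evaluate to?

w1 = I0 AND I1 = H AND H = H
w2 = w1 OR I1 OR I0 = H OR H OR H = H
w3 = I1 NOR w2 = H NOR H = L
w4 = w3 OR w1 = L OR H = H
w5 = w2 XOR w4 = H XOR H = L

w1 = H  w4 = H  w5 = L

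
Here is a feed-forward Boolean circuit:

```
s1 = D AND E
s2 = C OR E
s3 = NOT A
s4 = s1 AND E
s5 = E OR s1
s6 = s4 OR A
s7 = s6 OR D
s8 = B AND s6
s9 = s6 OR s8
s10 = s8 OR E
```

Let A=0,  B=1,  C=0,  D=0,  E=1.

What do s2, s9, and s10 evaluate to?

s2 = 1; s9 = 0; s10 = 1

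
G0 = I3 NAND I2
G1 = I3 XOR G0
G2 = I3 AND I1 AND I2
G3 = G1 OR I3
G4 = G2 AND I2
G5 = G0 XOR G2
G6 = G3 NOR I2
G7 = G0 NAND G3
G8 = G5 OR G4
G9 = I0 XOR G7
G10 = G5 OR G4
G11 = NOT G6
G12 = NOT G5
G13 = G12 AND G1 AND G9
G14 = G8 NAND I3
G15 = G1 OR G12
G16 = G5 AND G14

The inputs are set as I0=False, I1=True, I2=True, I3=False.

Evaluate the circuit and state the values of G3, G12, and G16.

G3 = True  G12 = False  G16 = True

G0 = I3 NAND I2 = False NAND True = True
G1 = I3 XOR G0 = False XOR True = True
G2 = I3 AND I1 AND I2 = False AND True AND True = False
G3 = G1 OR I3 = True OR False = True
G4 = G2 AND I2 = False AND True = False
G5 = G0 XOR G2 = True XOR False = True
G8 = G5 OR G4 = True OR False = True
G12 = NOT G5 = NOT True = False
G14 = G8 NAND I3 = True NAND False = True
G16 = G5 AND G14 = True AND True = True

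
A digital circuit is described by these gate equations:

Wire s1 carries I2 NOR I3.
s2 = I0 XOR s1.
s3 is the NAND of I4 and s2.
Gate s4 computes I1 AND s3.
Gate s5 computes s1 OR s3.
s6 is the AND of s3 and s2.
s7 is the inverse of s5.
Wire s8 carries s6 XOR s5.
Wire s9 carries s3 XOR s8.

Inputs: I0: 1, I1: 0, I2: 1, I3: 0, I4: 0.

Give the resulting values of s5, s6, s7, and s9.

s1 = I2 NOR I3 = 1 NOR 0 = 0
s2 = I0 XOR s1 = 1 XOR 0 = 1
s3 = I4 NAND s2 = 0 NAND 1 = 1
s5 = s1 OR s3 = 0 OR 1 = 1
s6 = s3 AND s2 = 1 AND 1 = 1
s7 = NOT s5 = NOT 1 = 0
s8 = s6 XOR s5 = 1 XOR 1 = 0
s9 = s3 XOR s8 = 1 XOR 0 = 1

s5 = 1, s6 = 1, s7 = 0, s9 = 1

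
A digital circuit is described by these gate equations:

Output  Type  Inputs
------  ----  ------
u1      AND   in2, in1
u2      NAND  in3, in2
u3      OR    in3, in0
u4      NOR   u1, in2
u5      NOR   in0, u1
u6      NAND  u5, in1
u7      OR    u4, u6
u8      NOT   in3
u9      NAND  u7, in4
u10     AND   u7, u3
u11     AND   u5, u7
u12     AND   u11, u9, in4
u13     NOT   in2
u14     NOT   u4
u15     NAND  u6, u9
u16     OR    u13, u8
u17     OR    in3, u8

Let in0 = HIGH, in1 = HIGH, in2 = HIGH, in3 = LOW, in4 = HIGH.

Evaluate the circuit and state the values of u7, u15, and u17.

u1 = in2 AND in1 = HIGH AND HIGH = HIGH
u4 = u1 NOR in2 = HIGH NOR HIGH = LOW
u5 = in0 NOR u1 = HIGH NOR HIGH = LOW
u6 = u5 NAND in1 = LOW NAND HIGH = HIGH
u7 = u4 OR u6 = LOW OR HIGH = HIGH
u8 = NOT in3 = NOT LOW = HIGH
u9 = u7 NAND in4 = HIGH NAND HIGH = LOW
u15 = u6 NAND u9 = HIGH NAND LOW = HIGH
u17 = in3 OR u8 = LOW OR HIGH = HIGH

u7 = HIGH; u15 = HIGH; u17 = HIGH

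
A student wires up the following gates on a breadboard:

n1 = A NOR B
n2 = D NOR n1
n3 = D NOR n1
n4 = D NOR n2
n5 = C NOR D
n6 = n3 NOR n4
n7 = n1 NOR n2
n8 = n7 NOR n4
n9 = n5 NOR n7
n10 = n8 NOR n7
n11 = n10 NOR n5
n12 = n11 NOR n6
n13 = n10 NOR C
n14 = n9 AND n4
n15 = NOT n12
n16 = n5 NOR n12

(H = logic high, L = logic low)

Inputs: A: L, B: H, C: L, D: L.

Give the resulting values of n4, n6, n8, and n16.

n4 = L, n6 = L, n8 = H, n16 = L

n1 = A NOR B = L NOR H = L
n2 = D NOR n1 = L NOR L = H
n3 = D NOR n1 = L NOR L = H
n4 = D NOR n2 = L NOR H = L
n5 = C NOR D = L NOR L = H
n6 = n3 NOR n4 = H NOR L = L
n7 = n1 NOR n2 = L NOR H = L
n8 = n7 NOR n4 = L NOR L = H
n10 = n8 NOR n7 = H NOR L = L
n11 = n10 NOR n5 = L NOR H = L
n12 = n11 NOR n6 = L NOR L = H
n16 = n5 NOR n12 = H NOR H = L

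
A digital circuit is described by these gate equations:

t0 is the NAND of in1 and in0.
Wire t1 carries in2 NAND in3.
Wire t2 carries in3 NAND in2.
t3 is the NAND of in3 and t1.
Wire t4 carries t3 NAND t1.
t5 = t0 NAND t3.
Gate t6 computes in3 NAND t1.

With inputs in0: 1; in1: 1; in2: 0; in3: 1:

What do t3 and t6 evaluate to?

t3 = 0  t6 = 0

t1 = in2 NAND in3 = 0 NAND 1 = 1
t3 = in3 NAND t1 = 1 NAND 1 = 0
t6 = in3 NAND t1 = 1 NAND 1 = 0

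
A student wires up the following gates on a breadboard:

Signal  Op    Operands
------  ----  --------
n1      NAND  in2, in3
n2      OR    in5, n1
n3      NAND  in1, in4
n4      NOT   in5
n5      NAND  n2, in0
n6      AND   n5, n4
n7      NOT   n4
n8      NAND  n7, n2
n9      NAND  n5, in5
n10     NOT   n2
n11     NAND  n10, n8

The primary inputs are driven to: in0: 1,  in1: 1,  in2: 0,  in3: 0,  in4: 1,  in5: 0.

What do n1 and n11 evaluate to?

n1 = 1  n11 = 1

n1 = in2 NAND in3 = 0 NAND 0 = 1
n2 = in5 OR n1 = 0 OR 1 = 1
n4 = NOT in5 = NOT 0 = 1
n7 = NOT n4 = NOT 1 = 0
n8 = n7 NAND n2 = 0 NAND 1 = 1
n10 = NOT n2 = NOT 1 = 0
n11 = n10 NAND n8 = 0 NAND 1 = 1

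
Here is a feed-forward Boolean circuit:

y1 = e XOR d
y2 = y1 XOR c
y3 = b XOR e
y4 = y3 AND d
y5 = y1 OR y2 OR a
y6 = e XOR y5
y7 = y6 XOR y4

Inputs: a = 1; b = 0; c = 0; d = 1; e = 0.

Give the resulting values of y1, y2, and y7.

y1 = 1  y2 = 1  y7 = 1

y1 = e XOR d = 0 XOR 1 = 1
y2 = y1 XOR c = 1 XOR 0 = 1
y3 = b XOR e = 0 XOR 0 = 0
y4 = y3 AND d = 0 AND 1 = 0
y5 = y1 OR y2 OR a = 1 OR 1 OR 1 = 1
y6 = e XOR y5 = 0 XOR 1 = 1
y7 = y6 XOR y4 = 1 XOR 0 = 1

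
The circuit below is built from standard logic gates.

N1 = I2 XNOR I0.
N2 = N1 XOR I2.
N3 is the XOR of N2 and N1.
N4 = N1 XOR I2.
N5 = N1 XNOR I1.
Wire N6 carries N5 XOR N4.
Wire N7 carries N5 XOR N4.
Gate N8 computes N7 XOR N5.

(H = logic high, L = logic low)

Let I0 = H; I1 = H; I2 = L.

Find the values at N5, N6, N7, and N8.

N5 = L  N6 = L  N7 = L  N8 = L

N1 = I2 XNOR I0 = L XNOR H = L
N4 = N1 XOR I2 = L XOR L = L
N5 = N1 XNOR I1 = L XNOR H = L
N6 = N5 XOR N4 = L XOR L = L
N7 = N5 XOR N4 = L XOR L = L
N8 = N7 XOR N5 = L XOR L = L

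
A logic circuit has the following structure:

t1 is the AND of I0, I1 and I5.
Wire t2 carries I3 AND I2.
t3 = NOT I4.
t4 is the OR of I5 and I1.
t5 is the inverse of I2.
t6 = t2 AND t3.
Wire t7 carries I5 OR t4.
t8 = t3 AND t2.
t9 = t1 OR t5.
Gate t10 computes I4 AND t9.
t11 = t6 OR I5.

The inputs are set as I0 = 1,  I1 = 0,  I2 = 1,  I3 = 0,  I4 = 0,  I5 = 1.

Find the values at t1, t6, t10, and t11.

t1 = 0, t6 = 0, t10 = 0, t11 = 1

t1 = I0 AND I1 AND I5 = 1 AND 0 AND 1 = 0
t2 = I3 AND I2 = 0 AND 1 = 0
t3 = NOT I4 = NOT 0 = 1
t5 = NOT I2 = NOT 1 = 0
t6 = t2 AND t3 = 0 AND 1 = 0
t9 = t1 OR t5 = 0 OR 0 = 0
t10 = I4 AND t9 = 0 AND 0 = 0
t11 = t6 OR I5 = 0 OR 1 = 1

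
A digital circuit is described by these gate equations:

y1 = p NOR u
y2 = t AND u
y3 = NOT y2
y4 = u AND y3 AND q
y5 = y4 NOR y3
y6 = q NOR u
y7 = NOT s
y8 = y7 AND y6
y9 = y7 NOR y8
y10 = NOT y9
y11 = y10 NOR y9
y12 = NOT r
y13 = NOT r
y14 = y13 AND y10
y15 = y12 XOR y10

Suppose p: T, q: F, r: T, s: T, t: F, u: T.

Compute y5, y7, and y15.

y5 = F; y7 = F; y15 = F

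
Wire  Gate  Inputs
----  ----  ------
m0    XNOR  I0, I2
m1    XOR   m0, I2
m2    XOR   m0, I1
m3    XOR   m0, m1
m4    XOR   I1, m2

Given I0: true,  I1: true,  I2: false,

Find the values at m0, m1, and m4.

m0 = false; m1 = false; m4 = false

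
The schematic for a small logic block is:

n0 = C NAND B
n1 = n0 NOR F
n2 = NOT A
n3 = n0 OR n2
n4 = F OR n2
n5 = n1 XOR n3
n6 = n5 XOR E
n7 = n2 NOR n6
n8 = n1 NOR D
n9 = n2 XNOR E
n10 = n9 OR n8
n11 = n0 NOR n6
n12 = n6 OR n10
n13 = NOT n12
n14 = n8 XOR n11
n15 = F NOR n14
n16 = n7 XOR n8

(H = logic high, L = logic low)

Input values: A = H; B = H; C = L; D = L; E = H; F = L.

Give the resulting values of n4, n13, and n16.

n4 = L; n13 = L; n16 = L

n0 = C NAND B = L NAND H = H
n1 = n0 NOR F = H NOR L = L
n2 = NOT A = NOT H = L
n3 = n0 OR n2 = H OR L = H
n4 = F OR n2 = L OR L = L
n5 = n1 XOR n3 = L XOR H = H
n6 = n5 XOR E = H XOR H = L
n7 = n2 NOR n6 = L NOR L = H
n8 = n1 NOR D = L NOR L = H
n9 = n2 XNOR E = L XNOR H = L
n10 = n9 OR n8 = L OR H = H
n12 = n6 OR n10 = L OR H = H
n13 = NOT n12 = NOT H = L
n16 = n7 XOR n8 = H XOR H = L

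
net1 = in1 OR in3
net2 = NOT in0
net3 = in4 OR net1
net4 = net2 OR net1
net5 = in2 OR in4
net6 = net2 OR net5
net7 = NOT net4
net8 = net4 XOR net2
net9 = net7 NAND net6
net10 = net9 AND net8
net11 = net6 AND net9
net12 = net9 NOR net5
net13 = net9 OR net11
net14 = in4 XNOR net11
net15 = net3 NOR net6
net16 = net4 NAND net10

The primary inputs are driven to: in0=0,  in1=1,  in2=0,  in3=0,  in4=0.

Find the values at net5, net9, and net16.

net5 = 0, net9 = 1, net16 = 1

net1 = in1 OR in3 = 1 OR 0 = 1
net2 = NOT in0 = NOT 0 = 1
net4 = net2 OR net1 = 1 OR 1 = 1
net5 = in2 OR in4 = 0 OR 0 = 0
net6 = net2 OR net5 = 1 OR 0 = 1
net7 = NOT net4 = NOT 1 = 0
net8 = net4 XOR net2 = 1 XOR 1 = 0
net9 = net7 NAND net6 = 0 NAND 1 = 1
net10 = net9 AND net8 = 1 AND 0 = 0
net16 = net4 NAND net10 = 1 NAND 0 = 1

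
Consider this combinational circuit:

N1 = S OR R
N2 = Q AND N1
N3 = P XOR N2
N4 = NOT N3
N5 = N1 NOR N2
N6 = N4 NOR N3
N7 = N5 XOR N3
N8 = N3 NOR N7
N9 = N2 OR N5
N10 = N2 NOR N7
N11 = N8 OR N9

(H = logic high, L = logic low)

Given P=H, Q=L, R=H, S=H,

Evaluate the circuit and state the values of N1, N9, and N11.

N1 = H, N9 = L, N11 = L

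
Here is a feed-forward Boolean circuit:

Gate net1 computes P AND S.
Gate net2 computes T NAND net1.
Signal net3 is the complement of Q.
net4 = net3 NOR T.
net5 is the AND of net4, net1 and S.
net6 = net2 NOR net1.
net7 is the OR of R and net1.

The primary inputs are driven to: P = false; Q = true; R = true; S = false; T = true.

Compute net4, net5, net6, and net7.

net4 = false; net5 = false; net6 = false; net7 = true

net1 = P AND S = false AND false = false
net2 = T NAND net1 = true NAND false = true
net3 = NOT Q = NOT true = false
net4 = net3 NOR T = false NOR true = false
net5 = net4 AND net1 AND S = false AND false AND false = false
net6 = net2 NOR net1 = true NOR false = false
net7 = R OR net1 = true OR false = true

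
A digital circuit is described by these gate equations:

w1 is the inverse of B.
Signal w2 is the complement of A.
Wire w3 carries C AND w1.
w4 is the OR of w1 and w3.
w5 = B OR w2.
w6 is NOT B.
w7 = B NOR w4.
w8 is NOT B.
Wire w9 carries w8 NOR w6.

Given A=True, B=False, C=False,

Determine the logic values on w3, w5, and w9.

w3 = False; w5 = False; w9 = False

w1 = NOT B = NOT False = True
w2 = NOT A = NOT True = False
w3 = C AND w1 = False AND True = False
w5 = B OR w2 = False OR False = False
w6 = NOT B = NOT False = True
w8 = NOT B = NOT False = True
w9 = w8 NOR w6 = True NOR True = False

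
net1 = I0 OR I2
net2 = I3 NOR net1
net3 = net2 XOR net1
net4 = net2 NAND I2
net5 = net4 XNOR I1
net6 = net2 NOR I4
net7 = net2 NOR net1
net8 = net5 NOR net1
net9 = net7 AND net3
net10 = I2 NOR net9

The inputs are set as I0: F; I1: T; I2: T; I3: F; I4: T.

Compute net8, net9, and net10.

net1 = I0 OR I2 = F OR T = T
net2 = I3 NOR net1 = F NOR T = F
net3 = net2 XOR net1 = F XOR T = T
net4 = net2 NAND I2 = F NAND T = T
net5 = net4 XNOR I1 = T XNOR T = T
net7 = net2 NOR net1 = F NOR T = F
net8 = net5 NOR net1 = T NOR T = F
net9 = net7 AND net3 = F AND T = F
net10 = I2 NOR net9 = T NOR F = F

net8 = F; net9 = F; net10 = F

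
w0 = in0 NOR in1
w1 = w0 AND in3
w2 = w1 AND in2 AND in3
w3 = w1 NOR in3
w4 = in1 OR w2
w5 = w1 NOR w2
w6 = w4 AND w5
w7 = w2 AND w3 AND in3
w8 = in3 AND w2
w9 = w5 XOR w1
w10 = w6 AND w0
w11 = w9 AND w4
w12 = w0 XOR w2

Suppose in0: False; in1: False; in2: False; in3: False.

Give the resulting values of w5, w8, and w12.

w5 = True, w8 = False, w12 = True

w0 = in0 NOR in1 = False NOR False = True
w1 = w0 AND in3 = True AND False = False
w2 = w1 AND in2 AND in3 = False AND False AND False = False
w5 = w1 NOR w2 = False NOR False = True
w8 = in3 AND w2 = False AND False = False
w12 = w0 XOR w2 = True XOR False = True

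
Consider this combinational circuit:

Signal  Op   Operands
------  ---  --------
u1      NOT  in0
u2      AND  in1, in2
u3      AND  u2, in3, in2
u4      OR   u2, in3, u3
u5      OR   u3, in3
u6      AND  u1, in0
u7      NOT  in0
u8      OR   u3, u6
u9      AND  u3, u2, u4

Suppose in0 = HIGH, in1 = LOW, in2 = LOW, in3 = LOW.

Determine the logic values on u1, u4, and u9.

u1 = NOT in0 = NOT HIGH = LOW
u2 = in1 AND in2 = LOW AND LOW = LOW
u3 = u2 AND in3 AND in2 = LOW AND LOW AND LOW = LOW
u4 = u2 OR in3 OR u3 = LOW OR LOW OR LOW = LOW
u9 = u3 AND u2 AND u4 = LOW AND LOW AND LOW = LOW

u1 = LOW  u4 = LOW  u9 = LOW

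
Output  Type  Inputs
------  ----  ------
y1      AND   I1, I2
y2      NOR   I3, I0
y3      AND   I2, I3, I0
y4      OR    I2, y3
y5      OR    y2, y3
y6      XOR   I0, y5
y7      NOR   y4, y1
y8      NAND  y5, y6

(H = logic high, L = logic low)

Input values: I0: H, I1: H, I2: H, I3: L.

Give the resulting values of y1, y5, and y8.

y1 = I1 AND I2 = H AND H = H
y2 = I3 NOR I0 = L NOR H = L
y3 = I2 AND I3 AND I0 = H AND L AND H = L
y5 = y2 OR y3 = L OR L = L
y6 = I0 XOR y5 = H XOR L = H
y8 = y5 NAND y6 = L NAND H = H

y1 = H, y5 = L, y8 = H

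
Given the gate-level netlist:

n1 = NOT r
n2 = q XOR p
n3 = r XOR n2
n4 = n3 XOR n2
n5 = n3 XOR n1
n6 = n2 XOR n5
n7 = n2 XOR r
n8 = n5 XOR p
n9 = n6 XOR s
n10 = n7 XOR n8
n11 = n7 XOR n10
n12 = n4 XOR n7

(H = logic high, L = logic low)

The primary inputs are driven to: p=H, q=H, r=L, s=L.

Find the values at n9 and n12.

n1 = NOT r = NOT L = H
n2 = q XOR p = H XOR H = L
n3 = r XOR n2 = L XOR L = L
n4 = n3 XOR n2 = L XOR L = L
n5 = n3 XOR n1 = L XOR H = H
n6 = n2 XOR n5 = L XOR H = H
n7 = n2 XOR r = L XOR L = L
n9 = n6 XOR s = H XOR L = H
n12 = n4 XOR n7 = L XOR L = L

n9 = H, n12 = L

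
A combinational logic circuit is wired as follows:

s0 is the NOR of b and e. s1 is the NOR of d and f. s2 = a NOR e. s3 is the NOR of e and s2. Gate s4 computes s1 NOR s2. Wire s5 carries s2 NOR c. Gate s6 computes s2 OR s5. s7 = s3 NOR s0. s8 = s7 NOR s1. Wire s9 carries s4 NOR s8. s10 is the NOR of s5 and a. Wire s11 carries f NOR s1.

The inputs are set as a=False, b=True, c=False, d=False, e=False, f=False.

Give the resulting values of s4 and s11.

s1 = d NOR f = False NOR False = True
s2 = a NOR e = False NOR False = True
s4 = s1 NOR s2 = True NOR True = False
s11 = f NOR s1 = False NOR True = False

s4 = False, s11 = False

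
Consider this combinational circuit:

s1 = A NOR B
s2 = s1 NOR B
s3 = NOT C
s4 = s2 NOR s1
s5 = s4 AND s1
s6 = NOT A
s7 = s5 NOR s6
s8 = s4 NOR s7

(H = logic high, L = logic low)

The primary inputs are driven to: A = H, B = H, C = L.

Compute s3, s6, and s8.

s1 = A NOR B = H NOR H = L
s2 = s1 NOR B = L NOR H = L
s3 = NOT C = NOT L = H
s4 = s2 NOR s1 = L NOR L = H
s5 = s4 AND s1 = H AND L = L
s6 = NOT A = NOT H = L
s7 = s5 NOR s6 = L NOR L = H
s8 = s4 NOR s7 = H NOR H = L

s3 = H  s6 = L  s8 = L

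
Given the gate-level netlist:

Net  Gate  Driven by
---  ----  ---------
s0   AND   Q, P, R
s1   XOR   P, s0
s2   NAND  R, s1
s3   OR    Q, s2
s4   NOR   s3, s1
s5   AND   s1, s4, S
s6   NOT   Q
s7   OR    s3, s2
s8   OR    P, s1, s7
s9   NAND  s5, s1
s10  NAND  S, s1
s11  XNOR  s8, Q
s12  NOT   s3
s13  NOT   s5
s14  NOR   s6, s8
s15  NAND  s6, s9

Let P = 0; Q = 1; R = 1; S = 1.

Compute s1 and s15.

s0 = Q AND P AND R = 1 AND 0 AND 1 = 0
s1 = P XOR s0 = 0 XOR 0 = 0
s2 = R NAND s1 = 1 NAND 0 = 1
s3 = Q OR s2 = 1 OR 1 = 1
s4 = s3 NOR s1 = 1 NOR 0 = 0
s5 = s1 AND s4 AND S = 0 AND 0 AND 1 = 0
s6 = NOT Q = NOT 1 = 0
s9 = s5 NAND s1 = 0 NAND 0 = 1
s15 = s6 NAND s9 = 0 NAND 1 = 1

s1 = 0  s15 = 1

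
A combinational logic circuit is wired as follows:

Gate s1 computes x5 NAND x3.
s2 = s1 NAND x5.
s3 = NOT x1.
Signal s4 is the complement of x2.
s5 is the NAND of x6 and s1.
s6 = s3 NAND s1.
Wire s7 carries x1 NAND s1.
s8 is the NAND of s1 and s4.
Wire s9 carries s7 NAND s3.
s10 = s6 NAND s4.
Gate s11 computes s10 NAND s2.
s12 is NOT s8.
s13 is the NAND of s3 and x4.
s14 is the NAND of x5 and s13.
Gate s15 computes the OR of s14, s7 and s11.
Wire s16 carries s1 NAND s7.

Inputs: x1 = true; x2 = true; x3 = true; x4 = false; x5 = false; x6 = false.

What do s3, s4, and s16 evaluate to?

s1 = x5 NAND x3 = false NAND true = true
s3 = NOT x1 = NOT true = false
s4 = NOT x2 = NOT true = false
s7 = x1 NAND s1 = true NAND true = false
s16 = s1 NAND s7 = true NAND false = true

s3 = false, s4 = false, s16 = true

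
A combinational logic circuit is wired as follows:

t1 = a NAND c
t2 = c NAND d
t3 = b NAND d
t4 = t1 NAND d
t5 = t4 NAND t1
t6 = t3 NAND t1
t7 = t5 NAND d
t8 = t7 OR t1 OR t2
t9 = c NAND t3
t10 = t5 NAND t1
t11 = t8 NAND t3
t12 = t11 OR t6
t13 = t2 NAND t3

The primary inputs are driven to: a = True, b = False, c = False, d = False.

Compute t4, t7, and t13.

t1 = a NAND c = True NAND False = True
t2 = c NAND d = False NAND False = True
t3 = b NAND d = False NAND False = True
t4 = t1 NAND d = True NAND False = True
t5 = t4 NAND t1 = True NAND True = False
t7 = t5 NAND d = False NAND False = True
t13 = t2 NAND t3 = True NAND True = False

t4 = True, t7 = True, t13 = False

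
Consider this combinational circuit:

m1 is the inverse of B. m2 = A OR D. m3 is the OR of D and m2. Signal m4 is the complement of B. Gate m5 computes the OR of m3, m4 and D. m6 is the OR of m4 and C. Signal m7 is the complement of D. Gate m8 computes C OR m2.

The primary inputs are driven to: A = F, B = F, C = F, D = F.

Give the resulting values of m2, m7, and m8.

m2 = F, m7 = T, m8 = F

m2 = A OR D = F OR F = F
m7 = NOT D = NOT F = T
m8 = C OR m2 = F OR F = F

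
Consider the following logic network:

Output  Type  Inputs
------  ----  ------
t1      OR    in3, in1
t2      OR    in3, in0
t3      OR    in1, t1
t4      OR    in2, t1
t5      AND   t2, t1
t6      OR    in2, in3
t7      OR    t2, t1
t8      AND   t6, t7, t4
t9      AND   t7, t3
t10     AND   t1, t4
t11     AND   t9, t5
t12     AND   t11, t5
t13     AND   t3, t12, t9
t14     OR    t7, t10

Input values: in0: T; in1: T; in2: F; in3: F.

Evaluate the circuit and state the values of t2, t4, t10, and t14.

t2 = T, t4 = T, t10 = T, t14 = T

t1 = in3 OR in1 = F OR T = T
t2 = in3 OR in0 = F OR T = T
t4 = in2 OR t1 = F OR T = T
t7 = t2 OR t1 = T OR T = T
t10 = t1 AND t4 = T AND T = T
t14 = t7 OR t10 = T OR T = T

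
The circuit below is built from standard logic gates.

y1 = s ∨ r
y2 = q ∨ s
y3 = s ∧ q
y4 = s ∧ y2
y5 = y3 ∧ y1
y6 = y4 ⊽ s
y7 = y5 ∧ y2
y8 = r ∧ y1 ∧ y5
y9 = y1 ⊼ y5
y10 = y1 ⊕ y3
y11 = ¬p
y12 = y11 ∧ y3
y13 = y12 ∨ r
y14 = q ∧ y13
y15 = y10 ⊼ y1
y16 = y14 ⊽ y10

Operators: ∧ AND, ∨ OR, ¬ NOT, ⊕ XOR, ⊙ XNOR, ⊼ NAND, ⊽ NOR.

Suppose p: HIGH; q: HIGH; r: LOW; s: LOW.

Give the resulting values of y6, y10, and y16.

y6 = HIGH, y10 = LOW, y16 = HIGH

y1 = s OR r = LOW OR LOW = LOW
y2 = q OR s = HIGH OR LOW = HIGH
y3 = s AND q = LOW AND HIGH = LOW
y4 = s AND y2 = LOW AND HIGH = LOW
y6 = y4 NOR s = LOW NOR LOW = HIGH
y10 = y1 XOR y3 = LOW XOR LOW = LOW
y11 = NOT p = NOT HIGH = LOW
y12 = y11 AND y3 = LOW AND LOW = LOW
y13 = y12 OR r = LOW OR LOW = LOW
y14 = q AND y13 = HIGH AND LOW = LOW
y16 = y14 NOR y10 = LOW NOR LOW = HIGH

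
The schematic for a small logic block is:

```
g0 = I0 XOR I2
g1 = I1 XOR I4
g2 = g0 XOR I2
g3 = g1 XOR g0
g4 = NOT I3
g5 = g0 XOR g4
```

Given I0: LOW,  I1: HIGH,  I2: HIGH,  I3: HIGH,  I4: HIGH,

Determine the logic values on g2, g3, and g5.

g0 = I0 XOR I2 = LOW XOR HIGH = HIGH
g1 = I1 XOR I4 = HIGH XOR HIGH = LOW
g2 = g0 XOR I2 = HIGH XOR HIGH = LOW
g3 = g1 XOR g0 = LOW XOR HIGH = HIGH
g4 = NOT I3 = NOT HIGH = LOW
g5 = g0 XOR g4 = HIGH XOR LOW = HIGH

g2 = LOW  g3 = HIGH  g5 = HIGH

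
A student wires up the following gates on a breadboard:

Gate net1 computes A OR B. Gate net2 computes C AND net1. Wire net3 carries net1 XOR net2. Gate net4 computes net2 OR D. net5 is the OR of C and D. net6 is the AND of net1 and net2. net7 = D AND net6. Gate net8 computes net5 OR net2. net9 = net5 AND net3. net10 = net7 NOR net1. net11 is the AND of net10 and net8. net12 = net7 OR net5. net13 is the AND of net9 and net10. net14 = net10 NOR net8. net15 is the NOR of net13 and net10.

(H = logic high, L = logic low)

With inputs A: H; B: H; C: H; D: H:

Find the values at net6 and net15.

net1 = A OR B = H OR H = H
net2 = C AND net1 = H AND H = H
net3 = net1 XOR net2 = H XOR H = L
net5 = C OR D = H OR H = H
net6 = net1 AND net2 = H AND H = H
net7 = D AND net6 = H AND H = H
net9 = net5 AND net3 = H AND L = L
net10 = net7 NOR net1 = H NOR H = L
net13 = net9 AND net10 = L AND L = L
net15 = net13 NOR net10 = L NOR L = H

net6 = H, net15 = H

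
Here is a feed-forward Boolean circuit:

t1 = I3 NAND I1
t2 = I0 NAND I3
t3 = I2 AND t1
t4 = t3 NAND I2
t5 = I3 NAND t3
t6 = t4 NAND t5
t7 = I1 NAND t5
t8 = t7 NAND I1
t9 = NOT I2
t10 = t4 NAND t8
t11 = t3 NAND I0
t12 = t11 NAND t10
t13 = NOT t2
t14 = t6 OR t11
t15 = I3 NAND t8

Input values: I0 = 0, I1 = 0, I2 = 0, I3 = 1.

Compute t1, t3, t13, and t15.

t1 = I3 NAND I1 = 1 NAND 0 = 1
t2 = I0 NAND I3 = 0 NAND 1 = 1
t3 = I2 AND t1 = 0 AND 1 = 0
t5 = I3 NAND t3 = 1 NAND 0 = 1
t7 = I1 NAND t5 = 0 NAND 1 = 1
t8 = t7 NAND I1 = 1 NAND 0 = 1
t13 = NOT t2 = NOT 1 = 0
t15 = I3 NAND t8 = 1 NAND 1 = 0

t1 = 1; t3 = 0; t13 = 0; t15 = 0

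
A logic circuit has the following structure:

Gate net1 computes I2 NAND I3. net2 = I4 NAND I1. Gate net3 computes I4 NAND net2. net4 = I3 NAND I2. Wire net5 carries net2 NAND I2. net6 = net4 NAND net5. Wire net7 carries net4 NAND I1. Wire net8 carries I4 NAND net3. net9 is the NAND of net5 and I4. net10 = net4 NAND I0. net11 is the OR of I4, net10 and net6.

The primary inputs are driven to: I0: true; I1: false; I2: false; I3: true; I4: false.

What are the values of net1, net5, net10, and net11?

net1 = I2 NAND I3 = false NAND true = true
net2 = I4 NAND I1 = false NAND false = true
net4 = I3 NAND I2 = true NAND false = true
net5 = net2 NAND I2 = true NAND false = true
net6 = net4 NAND net5 = true NAND true = false
net10 = net4 NAND I0 = true NAND true = false
net11 = I4 OR net10 OR net6 = false OR false OR false = false

net1 = true, net5 = true, net10 = false, net11 = false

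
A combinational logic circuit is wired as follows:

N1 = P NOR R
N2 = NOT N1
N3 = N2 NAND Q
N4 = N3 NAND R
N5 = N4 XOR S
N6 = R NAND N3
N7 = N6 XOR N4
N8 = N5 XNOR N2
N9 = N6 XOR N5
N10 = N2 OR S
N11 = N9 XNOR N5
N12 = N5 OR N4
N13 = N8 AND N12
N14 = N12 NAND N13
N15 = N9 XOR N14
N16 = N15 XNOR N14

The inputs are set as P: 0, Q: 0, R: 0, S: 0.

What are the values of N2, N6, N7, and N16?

N1 = P NOR R = 0 NOR 0 = 1
N2 = NOT N1 = NOT 1 = 0
N3 = N2 NAND Q = 0 NAND 0 = 1
N4 = N3 NAND R = 1 NAND 0 = 1
N5 = N4 XOR S = 1 XOR 0 = 1
N6 = R NAND N3 = 0 NAND 1 = 1
N7 = N6 XOR N4 = 1 XOR 1 = 0
N8 = N5 XNOR N2 = 1 XNOR 0 = 0
N9 = N6 XOR N5 = 1 XOR 1 = 0
N12 = N5 OR N4 = 1 OR 1 = 1
N13 = N8 AND N12 = 0 AND 1 = 0
N14 = N12 NAND N13 = 1 NAND 0 = 1
N15 = N9 XOR N14 = 0 XOR 1 = 1
N16 = N15 XNOR N14 = 1 XNOR 1 = 1

N2 = 0; N6 = 1; N7 = 0; N16 = 1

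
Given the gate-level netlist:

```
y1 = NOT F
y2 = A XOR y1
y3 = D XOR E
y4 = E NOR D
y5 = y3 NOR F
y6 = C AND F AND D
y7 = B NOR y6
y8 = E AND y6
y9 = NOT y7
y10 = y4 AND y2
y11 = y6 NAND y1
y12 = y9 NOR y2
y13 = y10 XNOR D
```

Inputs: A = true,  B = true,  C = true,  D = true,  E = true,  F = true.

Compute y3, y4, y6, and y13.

y1 = NOT F = NOT true = false
y2 = A XOR y1 = true XOR false = true
y3 = D XOR E = true XOR true = false
y4 = E NOR D = true NOR true = false
y6 = C AND F AND D = true AND true AND true = true
y10 = y4 AND y2 = false AND true = false
y13 = y10 XNOR D = false XNOR true = false

y3 = false; y4 = false; y6 = true; y13 = false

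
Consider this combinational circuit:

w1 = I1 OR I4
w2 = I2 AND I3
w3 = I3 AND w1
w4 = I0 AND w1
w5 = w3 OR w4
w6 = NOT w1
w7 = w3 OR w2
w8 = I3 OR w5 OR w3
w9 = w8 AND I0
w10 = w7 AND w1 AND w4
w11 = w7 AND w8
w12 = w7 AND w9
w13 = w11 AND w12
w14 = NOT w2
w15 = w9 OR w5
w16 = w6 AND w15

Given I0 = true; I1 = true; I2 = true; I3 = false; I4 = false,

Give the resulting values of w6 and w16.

w1 = I1 OR I4 = true OR false = true
w3 = I3 AND w1 = false AND true = false
w4 = I0 AND w1 = true AND true = true
w5 = w3 OR w4 = false OR true = true
w6 = NOT w1 = NOT true = false
w8 = I3 OR w5 OR w3 = false OR true OR false = true
w9 = w8 AND I0 = true AND true = true
w15 = w9 OR w5 = true OR true = true
w16 = w6 AND w15 = false AND true = false

w6 = false  w16 = false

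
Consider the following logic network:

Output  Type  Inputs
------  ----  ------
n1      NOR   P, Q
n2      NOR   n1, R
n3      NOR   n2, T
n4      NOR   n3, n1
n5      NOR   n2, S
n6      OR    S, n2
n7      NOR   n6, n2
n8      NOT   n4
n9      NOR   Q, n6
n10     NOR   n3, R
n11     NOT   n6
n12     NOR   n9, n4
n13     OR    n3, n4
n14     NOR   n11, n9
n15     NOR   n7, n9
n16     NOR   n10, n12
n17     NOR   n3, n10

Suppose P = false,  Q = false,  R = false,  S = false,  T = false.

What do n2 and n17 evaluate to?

n1 = P NOR Q = false NOR false = true
n2 = n1 NOR R = true NOR false = false
n3 = n2 NOR T = false NOR false = true
n10 = n3 NOR R = true NOR false = false
n17 = n3 NOR n10 = true NOR false = false

n2 = false, n17 = false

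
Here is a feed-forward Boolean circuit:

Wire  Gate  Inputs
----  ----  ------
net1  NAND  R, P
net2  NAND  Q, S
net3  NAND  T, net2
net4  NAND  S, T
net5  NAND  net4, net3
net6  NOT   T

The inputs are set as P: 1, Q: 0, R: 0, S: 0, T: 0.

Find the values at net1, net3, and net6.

net1 = R NAND P = 0 NAND 1 = 1
net2 = Q NAND S = 0 NAND 0 = 1
net3 = T NAND net2 = 0 NAND 1 = 1
net6 = NOT T = NOT 0 = 1

net1 = 1, net3 = 1, net6 = 1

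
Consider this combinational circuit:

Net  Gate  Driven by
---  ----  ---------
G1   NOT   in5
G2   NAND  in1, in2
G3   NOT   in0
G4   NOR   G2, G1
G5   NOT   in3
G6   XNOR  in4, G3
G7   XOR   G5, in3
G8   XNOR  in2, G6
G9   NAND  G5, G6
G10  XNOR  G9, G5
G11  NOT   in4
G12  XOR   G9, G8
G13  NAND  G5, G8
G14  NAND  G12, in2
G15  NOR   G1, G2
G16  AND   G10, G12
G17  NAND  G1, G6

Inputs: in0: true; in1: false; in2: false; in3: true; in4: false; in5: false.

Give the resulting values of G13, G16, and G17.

G1 = NOT in5 = NOT false = true
G3 = NOT in0 = NOT true = false
G5 = NOT in3 = NOT true = false
G6 = in4 XNOR G3 = false XNOR false = true
G8 = in2 XNOR G6 = false XNOR true = false
G9 = G5 NAND G6 = false NAND true = true
G10 = G9 XNOR G5 = true XNOR false = false
G12 = G9 XOR G8 = true XOR false = true
G13 = G5 NAND G8 = false NAND false = true
G16 = G10 AND G12 = false AND true = false
G17 = G1 NAND G6 = true NAND true = false

G13 = true, G16 = false, G17 = false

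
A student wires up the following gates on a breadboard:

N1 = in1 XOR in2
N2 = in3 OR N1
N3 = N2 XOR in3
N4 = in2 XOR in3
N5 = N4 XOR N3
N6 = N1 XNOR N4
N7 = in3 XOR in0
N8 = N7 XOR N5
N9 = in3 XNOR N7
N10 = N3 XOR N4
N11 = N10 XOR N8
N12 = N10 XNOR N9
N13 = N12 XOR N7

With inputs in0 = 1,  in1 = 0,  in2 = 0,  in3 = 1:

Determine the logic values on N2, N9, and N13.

N2 = 1, N9 = 0, N13 = 0

N1 = in1 XOR in2 = 0 XOR 0 = 0
N2 = in3 OR N1 = 1 OR 0 = 1
N3 = N2 XOR in3 = 1 XOR 1 = 0
N4 = in2 XOR in3 = 0 XOR 1 = 1
N7 = in3 XOR in0 = 1 XOR 1 = 0
N9 = in3 XNOR N7 = 1 XNOR 0 = 0
N10 = N3 XOR N4 = 0 XOR 1 = 1
N12 = N10 XNOR N9 = 1 XNOR 0 = 0
N13 = N12 XOR N7 = 0 XOR 0 = 0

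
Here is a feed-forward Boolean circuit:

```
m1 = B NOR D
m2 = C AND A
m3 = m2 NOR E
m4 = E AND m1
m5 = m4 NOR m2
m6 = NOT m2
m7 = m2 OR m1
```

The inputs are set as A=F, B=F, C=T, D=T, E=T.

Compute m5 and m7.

m1 = B NOR D = F NOR T = F
m2 = C AND A = T AND F = F
m4 = E AND m1 = T AND F = F
m5 = m4 NOR m2 = F NOR F = T
m7 = m2 OR m1 = F OR F = F

m5 = T, m7 = F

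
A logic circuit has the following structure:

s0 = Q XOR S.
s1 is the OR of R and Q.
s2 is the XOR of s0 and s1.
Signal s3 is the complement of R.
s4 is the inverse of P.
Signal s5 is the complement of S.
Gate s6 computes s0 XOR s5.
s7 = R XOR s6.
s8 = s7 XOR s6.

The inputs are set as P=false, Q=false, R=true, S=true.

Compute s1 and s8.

s1 = true, s8 = true

s0 = Q XOR S = false XOR true = true
s1 = R OR Q = true OR false = true
s5 = NOT S = NOT true = false
s6 = s0 XOR s5 = true XOR false = true
s7 = R XOR s6 = true XOR true = false
s8 = s7 XOR s6 = false XOR true = true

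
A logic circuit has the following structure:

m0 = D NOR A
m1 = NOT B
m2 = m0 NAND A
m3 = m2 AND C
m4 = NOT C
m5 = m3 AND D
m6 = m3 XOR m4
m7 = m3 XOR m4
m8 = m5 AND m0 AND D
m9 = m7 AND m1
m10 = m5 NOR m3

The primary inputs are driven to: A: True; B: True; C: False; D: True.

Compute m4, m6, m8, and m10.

m4 = True, m6 = True, m8 = False, m10 = True

m0 = D NOR A = True NOR True = False
m2 = m0 NAND A = False NAND True = True
m3 = m2 AND C = True AND False = False
m4 = NOT C = NOT False = True
m5 = m3 AND D = False AND True = False
m6 = m3 XOR m4 = False XOR True = True
m8 = m5 AND m0 AND D = False AND False AND True = False
m10 = m5 NOR m3 = False NOR False = True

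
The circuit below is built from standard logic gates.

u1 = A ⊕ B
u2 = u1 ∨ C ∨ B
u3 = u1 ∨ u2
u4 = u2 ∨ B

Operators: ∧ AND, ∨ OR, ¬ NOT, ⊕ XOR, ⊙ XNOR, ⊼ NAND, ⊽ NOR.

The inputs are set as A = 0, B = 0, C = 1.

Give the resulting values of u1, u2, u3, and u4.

u1 = A XOR B = 0 XOR 0 = 0
u2 = u1 OR C OR B = 0 OR 1 OR 0 = 1
u3 = u1 OR u2 = 0 OR 1 = 1
u4 = u2 OR B = 1 OR 0 = 1

u1 = 0  u2 = 1  u3 = 1  u4 = 1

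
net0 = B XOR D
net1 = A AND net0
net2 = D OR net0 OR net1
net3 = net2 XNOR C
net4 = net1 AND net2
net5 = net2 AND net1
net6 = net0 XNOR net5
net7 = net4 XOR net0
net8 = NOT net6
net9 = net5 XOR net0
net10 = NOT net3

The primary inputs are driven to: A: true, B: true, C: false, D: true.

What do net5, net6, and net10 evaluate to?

net0 = B XOR D = true XOR true = false
net1 = A AND net0 = true AND false = false
net2 = D OR net0 OR net1 = true OR false OR false = true
net3 = net2 XNOR C = true XNOR false = false
net5 = net2 AND net1 = true AND false = false
net6 = net0 XNOR net5 = false XNOR false = true
net10 = NOT net3 = NOT false = true

net5 = false, net6 = true, net10 = true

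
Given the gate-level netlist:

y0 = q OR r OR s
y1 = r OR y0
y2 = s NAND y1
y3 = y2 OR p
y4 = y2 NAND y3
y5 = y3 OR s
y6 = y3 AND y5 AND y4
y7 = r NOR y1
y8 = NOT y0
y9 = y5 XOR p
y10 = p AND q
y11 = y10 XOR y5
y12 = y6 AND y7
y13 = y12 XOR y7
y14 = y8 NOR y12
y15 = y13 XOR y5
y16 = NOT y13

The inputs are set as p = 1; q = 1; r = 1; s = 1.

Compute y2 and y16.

y2 = 0, y16 = 1

y0 = q OR r OR s = 1 OR 1 OR 1 = 1
y1 = r OR y0 = 1 OR 1 = 1
y2 = s NAND y1 = 1 NAND 1 = 0
y3 = y2 OR p = 0 OR 1 = 1
y4 = y2 NAND y3 = 0 NAND 1 = 1
y5 = y3 OR s = 1 OR 1 = 1
y6 = y3 AND y5 AND y4 = 1 AND 1 AND 1 = 1
y7 = r NOR y1 = 1 NOR 1 = 0
y12 = y6 AND y7 = 1 AND 0 = 0
y13 = y12 XOR y7 = 0 XOR 0 = 0
y16 = NOT y13 = NOT 0 = 1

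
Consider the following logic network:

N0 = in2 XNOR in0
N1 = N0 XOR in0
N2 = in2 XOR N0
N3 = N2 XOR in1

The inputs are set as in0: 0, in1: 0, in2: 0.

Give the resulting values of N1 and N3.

N1 = 1, N3 = 1

N0 = in2 XNOR in0 = 0 XNOR 0 = 1
N1 = N0 XOR in0 = 1 XOR 0 = 1
N2 = in2 XOR N0 = 0 XOR 1 = 1
N3 = N2 XOR in1 = 1 XOR 0 = 1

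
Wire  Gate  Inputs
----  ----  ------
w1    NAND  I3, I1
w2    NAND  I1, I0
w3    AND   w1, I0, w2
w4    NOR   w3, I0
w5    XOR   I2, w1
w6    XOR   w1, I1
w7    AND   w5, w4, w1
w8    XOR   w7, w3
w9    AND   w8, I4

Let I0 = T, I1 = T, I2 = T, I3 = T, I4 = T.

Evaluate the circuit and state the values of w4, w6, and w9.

w1 = I3 NAND I1 = T NAND T = F
w2 = I1 NAND I0 = T NAND T = F
w3 = w1 AND I0 AND w2 = F AND T AND F = F
w4 = w3 NOR I0 = F NOR T = F
w5 = I2 XOR w1 = T XOR F = T
w6 = w1 XOR I1 = F XOR T = T
w7 = w5 AND w4 AND w1 = T AND F AND F = F
w8 = w7 XOR w3 = F XOR F = F
w9 = w8 AND I4 = F AND T = F

w4 = F; w6 = T; w9 = F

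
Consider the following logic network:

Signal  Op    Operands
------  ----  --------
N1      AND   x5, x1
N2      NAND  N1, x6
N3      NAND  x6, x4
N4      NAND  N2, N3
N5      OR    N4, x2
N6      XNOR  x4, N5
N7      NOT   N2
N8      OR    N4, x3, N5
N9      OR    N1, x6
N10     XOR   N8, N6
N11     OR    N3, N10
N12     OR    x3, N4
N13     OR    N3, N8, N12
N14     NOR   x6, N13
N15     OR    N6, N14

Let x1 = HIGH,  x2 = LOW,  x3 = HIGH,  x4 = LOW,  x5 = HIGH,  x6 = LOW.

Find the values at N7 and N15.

N7 = LOW, N15 = HIGH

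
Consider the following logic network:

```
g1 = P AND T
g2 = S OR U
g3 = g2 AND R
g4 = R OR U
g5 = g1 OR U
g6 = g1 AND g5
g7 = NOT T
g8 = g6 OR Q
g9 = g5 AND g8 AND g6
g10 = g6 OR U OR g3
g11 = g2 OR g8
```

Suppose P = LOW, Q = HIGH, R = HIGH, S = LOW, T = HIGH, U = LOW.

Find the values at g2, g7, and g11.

g1 = P AND T = LOW AND HIGH = LOW
g2 = S OR U = LOW OR LOW = LOW
g5 = g1 OR U = LOW OR LOW = LOW
g6 = g1 AND g5 = LOW AND LOW = LOW
g7 = NOT T = NOT HIGH = LOW
g8 = g6 OR Q = LOW OR HIGH = HIGH
g11 = g2 OR g8 = LOW OR HIGH = HIGH

g2 = LOW; g7 = LOW; g11 = HIGH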